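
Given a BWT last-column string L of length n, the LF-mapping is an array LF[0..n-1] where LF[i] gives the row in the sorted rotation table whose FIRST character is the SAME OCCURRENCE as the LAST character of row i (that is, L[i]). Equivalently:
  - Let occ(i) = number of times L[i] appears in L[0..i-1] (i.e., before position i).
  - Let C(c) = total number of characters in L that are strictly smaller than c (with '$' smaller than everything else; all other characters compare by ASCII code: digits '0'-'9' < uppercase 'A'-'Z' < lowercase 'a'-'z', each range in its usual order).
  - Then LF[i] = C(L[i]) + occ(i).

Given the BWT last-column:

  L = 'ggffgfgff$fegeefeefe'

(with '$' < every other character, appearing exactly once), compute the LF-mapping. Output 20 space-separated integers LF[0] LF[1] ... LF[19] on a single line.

Char counts: '$':1, 'e':6, 'f':8, 'g':5
C (first-col start): C('$')=0, C('e')=1, C('f')=7, C('g')=15
L[0]='g': occ=0, LF[0]=C('g')+0=15+0=15
L[1]='g': occ=1, LF[1]=C('g')+1=15+1=16
L[2]='f': occ=0, LF[2]=C('f')+0=7+0=7
L[3]='f': occ=1, LF[3]=C('f')+1=7+1=8
L[4]='g': occ=2, LF[4]=C('g')+2=15+2=17
L[5]='f': occ=2, LF[5]=C('f')+2=7+2=9
L[6]='g': occ=3, LF[6]=C('g')+3=15+3=18
L[7]='f': occ=3, LF[7]=C('f')+3=7+3=10
L[8]='f': occ=4, LF[8]=C('f')+4=7+4=11
L[9]='$': occ=0, LF[9]=C('$')+0=0+0=0
L[10]='f': occ=5, LF[10]=C('f')+5=7+5=12
L[11]='e': occ=0, LF[11]=C('e')+0=1+0=1
L[12]='g': occ=4, LF[12]=C('g')+4=15+4=19
L[13]='e': occ=1, LF[13]=C('e')+1=1+1=2
L[14]='e': occ=2, LF[14]=C('e')+2=1+2=3
L[15]='f': occ=6, LF[15]=C('f')+6=7+6=13
L[16]='e': occ=3, LF[16]=C('e')+3=1+3=4
L[17]='e': occ=4, LF[17]=C('e')+4=1+4=5
L[18]='f': occ=7, LF[18]=C('f')+7=7+7=14
L[19]='e': occ=5, LF[19]=C('e')+5=1+5=6

Answer: 15 16 7 8 17 9 18 10 11 0 12 1 19 2 3 13 4 5 14 6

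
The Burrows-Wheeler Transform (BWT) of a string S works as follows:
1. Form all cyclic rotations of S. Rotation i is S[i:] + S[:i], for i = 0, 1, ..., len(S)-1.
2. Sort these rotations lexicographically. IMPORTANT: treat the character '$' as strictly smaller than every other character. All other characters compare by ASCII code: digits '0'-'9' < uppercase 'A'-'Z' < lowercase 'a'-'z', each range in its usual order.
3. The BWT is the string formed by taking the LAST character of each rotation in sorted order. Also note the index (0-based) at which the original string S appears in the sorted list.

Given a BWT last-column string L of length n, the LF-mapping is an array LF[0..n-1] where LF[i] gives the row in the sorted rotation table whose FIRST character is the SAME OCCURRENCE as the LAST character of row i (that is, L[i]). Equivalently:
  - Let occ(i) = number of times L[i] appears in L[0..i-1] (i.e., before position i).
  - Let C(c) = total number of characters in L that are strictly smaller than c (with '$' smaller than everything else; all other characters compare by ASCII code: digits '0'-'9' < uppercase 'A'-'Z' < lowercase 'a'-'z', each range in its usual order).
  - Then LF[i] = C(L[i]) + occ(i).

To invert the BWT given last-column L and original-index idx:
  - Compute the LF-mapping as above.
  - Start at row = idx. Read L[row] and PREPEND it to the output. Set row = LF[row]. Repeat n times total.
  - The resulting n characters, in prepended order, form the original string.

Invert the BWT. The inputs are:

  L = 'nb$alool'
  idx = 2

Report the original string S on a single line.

Answer: balloon$

Derivation:
LF mapping: 5 2 0 1 3 6 7 4
Walk LF starting at row 2, prepending L[row]:
  step 1: row=2, L[2]='$', prepend. Next row=LF[2]=0
  step 2: row=0, L[0]='n', prepend. Next row=LF[0]=5
  step 3: row=5, L[5]='o', prepend. Next row=LF[5]=6
  step 4: row=6, L[6]='o', prepend. Next row=LF[6]=7
  step 5: row=7, L[7]='l', prepend. Next row=LF[7]=4
  step 6: row=4, L[4]='l', prepend. Next row=LF[4]=3
  step 7: row=3, L[3]='a', prepend. Next row=LF[3]=1
  step 8: row=1, L[1]='b', prepend. Next row=LF[1]=2
Reversed output: balloon$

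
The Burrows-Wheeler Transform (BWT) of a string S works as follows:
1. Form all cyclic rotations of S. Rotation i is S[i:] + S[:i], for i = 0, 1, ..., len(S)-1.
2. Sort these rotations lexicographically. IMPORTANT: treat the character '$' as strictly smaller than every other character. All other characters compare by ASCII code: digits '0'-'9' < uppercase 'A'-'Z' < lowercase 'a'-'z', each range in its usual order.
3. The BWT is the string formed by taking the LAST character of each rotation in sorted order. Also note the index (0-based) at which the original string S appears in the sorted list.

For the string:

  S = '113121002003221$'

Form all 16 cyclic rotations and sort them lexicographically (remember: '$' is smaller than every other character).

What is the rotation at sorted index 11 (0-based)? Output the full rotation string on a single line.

All 16 rotations (rotation i = S[i:]+S[:i]):
  rot[0] = 113121002003221$
  rot[1] = 13121002003221$1
  rot[2] = 3121002003221$11
  rot[3] = 121002003221$113
  rot[4] = 21002003221$1131
  rot[5] = 1002003221$11312
  rot[6] = 002003221$113121
  rot[7] = 02003221$1131210
  rot[8] = 2003221$11312100
  rot[9] = 003221$113121002
  rot[10] = 03221$1131210020
  rot[11] = 3221$11312100200
  rot[12] = 221$113121002003
  rot[13] = 21$1131210020032
  rot[14] = 1$11312100200322
  rot[15] = $113121002003221
Sorted (with $ < everything):
  sorted[0] = $113121002003221
  sorted[1] = 002003221$113121
  sorted[2] = 003221$113121002
  sorted[3] = 02003221$1131210
  sorted[4] = 03221$1131210020
  sorted[5] = 1$11312100200322
  sorted[6] = 1002003221$11312
  sorted[7] = 113121002003221$
  sorted[8] = 121002003221$113
  sorted[9] = 13121002003221$1
  sorted[10] = 2003221$11312100
  sorted[11] = 21$1131210020032
  sorted[12] = 21002003221$1131
  sorted[13] = 221$113121002003
  sorted[14] = 3121002003221$11
  sorted[15] = 3221$11312100200
sorted[11] = 21$1131210020032

Answer: 21$1131210020032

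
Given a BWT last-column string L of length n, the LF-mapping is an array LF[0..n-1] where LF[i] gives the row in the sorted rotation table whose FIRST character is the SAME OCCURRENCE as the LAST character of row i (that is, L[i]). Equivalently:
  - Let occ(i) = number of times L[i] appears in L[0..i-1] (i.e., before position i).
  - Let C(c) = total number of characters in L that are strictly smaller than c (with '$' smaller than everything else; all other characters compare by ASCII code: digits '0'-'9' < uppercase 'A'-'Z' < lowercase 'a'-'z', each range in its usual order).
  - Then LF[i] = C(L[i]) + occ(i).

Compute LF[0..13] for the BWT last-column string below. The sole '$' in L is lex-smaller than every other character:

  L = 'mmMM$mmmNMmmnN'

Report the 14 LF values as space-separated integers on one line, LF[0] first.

Char counts: '$':1, 'M':3, 'N':2, 'm':7, 'n':1
C (first-col start): C('$')=0, C('M')=1, C('N')=4, C('m')=6, C('n')=13
L[0]='m': occ=0, LF[0]=C('m')+0=6+0=6
L[1]='m': occ=1, LF[1]=C('m')+1=6+1=7
L[2]='M': occ=0, LF[2]=C('M')+0=1+0=1
L[3]='M': occ=1, LF[3]=C('M')+1=1+1=2
L[4]='$': occ=0, LF[4]=C('$')+0=0+0=0
L[5]='m': occ=2, LF[5]=C('m')+2=6+2=8
L[6]='m': occ=3, LF[6]=C('m')+3=6+3=9
L[7]='m': occ=4, LF[7]=C('m')+4=6+4=10
L[8]='N': occ=0, LF[8]=C('N')+0=4+0=4
L[9]='M': occ=2, LF[9]=C('M')+2=1+2=3
L[10]='m': occ=5, LF[10]=C('m')+5=6+5=11
L[11]='m': occ=6, LF[11]=C('m')+6=6+6=12
L[12]='n': occ=0, LF[12]=C('n')+0=13+0=13
L[13]='N': occ=1, LF[13]=C('N')+1=4+1=5

Answer: 6 7 1 2 0 8 9 10 4 3 11 12 13 5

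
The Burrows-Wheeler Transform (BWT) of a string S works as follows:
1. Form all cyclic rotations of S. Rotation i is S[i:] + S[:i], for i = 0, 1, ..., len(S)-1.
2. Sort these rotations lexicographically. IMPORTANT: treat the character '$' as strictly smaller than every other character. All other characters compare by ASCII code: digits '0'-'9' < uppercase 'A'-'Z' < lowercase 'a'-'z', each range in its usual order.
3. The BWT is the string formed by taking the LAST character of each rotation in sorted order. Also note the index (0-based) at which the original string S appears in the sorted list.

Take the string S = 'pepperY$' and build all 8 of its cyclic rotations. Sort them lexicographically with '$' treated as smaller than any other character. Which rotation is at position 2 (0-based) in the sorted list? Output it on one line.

Answer: epperY$p

Derivation:
All 8 rotations (rotation i = S[i:]+S[:i]):
  rot[0] = pepperY$
  rot[1] = epperY$p
  rot[2] = pperY$pe
  rot[3] = perY$pep
  rot[4] = erY$pepp
  rot[5] = rY$peppe
  rot[6] = Y$pepper
  rot[7] = $pepperY
Sorted (with $ < everything):
  sorted[0] = $pepperY
  sorted[1] = Y$pepper
  sorted[2] = epperY$p
  sorted[3] = erY$pepp
  sorted[4] = pepperY$
  sorted[5] = perY$pep
  sorted[6] = pperY$pe
  sorted[7] = rY$peppe
sorted[2] = epperY$p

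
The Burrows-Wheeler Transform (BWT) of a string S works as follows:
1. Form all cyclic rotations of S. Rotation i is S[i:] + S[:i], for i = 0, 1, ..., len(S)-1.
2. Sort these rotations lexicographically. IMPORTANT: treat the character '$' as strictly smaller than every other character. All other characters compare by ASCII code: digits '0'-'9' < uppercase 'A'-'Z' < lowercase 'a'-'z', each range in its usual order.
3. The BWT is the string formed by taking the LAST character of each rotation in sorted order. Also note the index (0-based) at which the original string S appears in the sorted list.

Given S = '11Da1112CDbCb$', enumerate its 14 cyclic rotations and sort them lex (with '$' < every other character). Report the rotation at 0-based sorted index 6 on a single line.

Answer: 2CDbCb$11Da111

Derivation:
All 14 rotations (rotation i = S[i:]+S[:i]):
  rot[0] = 11Da1112CDbCb$
  rot[1] = 1Da1112CDbCb$1
  rot[2] = Da1112CDbCb$11
  rot[3] = a1112CDbCb$11D
  rot[4] = 1112CDbCb$11Da
  rot[5] = 112CDbCb$11Da1
  rot[6] = 12CDbCb$11Da11
  rot[7] = 2CDbCb$11Da111
  rot[8] = CDbCb$11Da1112
  rot[9] = DbCb$11Da1112C
  rot[10] = bCb$11Da1112CD
  rot[11] = Cb$11Da1112CDb
  rot[12] = b$11Da1112CDbC
  rot[13] = $11Da1112CDbCb
Sorted (with $ < everything):
  sorted[0] = $11Da1112CDbCb
  sorted[1] = 1112CDbCb$11Da
  sorted[2] = 112CDbCb$11Da1
  sorted[3] = 11Da1112CDbCb$
  sorted[4] = 12CDbCb$11Da11
  sorted[5] = 1Da1112CDbCb$1
  sorted[6] = 2CDbCb$11Da111
  sorted[7] = CDbCb$11Da1112
  sorted[8] = Cb$11Da1112CDb
  sorted[9] = Da1112CDbCb$11
  sorted[10] = DbCb$11Da1112C
  sorted[11] = a1112CDbCb$11D
  sorted[12] = b$11Da1112CDbC
  sorted[13] = bCb$11Da1112CD
sorted[6] = 2CDbCb$11Da111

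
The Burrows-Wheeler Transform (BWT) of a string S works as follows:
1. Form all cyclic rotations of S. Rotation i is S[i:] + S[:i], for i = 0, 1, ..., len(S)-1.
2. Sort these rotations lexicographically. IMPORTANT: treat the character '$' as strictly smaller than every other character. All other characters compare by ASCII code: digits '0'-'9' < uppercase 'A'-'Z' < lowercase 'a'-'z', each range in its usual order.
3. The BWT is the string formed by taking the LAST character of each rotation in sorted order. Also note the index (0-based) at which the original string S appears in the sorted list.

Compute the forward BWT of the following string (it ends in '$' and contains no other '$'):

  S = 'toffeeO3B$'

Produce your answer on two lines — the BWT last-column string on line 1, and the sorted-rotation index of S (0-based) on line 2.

Answer: BO3eeffot$
9

Derivation:
All 10 rotations (rotation i = S[i:]+S[:i]):
  rot[0] = toffeeO3B$
  rot[1] = offeeO3B$t
  rot[2] = ffeeO3B$to
  rot[3] = feeO3B$tof
  rot[4] = eeO3B$toff
  rot[5] = eO3B$toffe
  rot[6] = O3B$toffee
  rot[7] = 3B$toffeeO
  rot[8] = B$toffeeO3
  rot[9] = $toffeeO3B
Sorted (with $ < everything):
  sorted[0] = $toffeeO3B  (last char: 'B')
  sorted[1] = 3B$toffeeO  (last char: 'O')
  sorted[2] = B$toffeeO3  (last char: '3')
  sorted[3] = O3B$toffee  (last char: 'e')
  sorted[4] = eO3B$toffe  (last char: 'e')
  sorted[5] = eeO3B$toff  (last char: 'f')
  sorted[6] = feeO3B$tof  (last char: 'f')
  sorted[7] = ffeeO3B$to  (last char: 'o')
  sorted[8] = offeeO3B$t  (last char: 't')
  sorted[9] = toffeeO3B$  (last char: '$')
Last column: BO3eeffot$
Original string S is at sorted index 9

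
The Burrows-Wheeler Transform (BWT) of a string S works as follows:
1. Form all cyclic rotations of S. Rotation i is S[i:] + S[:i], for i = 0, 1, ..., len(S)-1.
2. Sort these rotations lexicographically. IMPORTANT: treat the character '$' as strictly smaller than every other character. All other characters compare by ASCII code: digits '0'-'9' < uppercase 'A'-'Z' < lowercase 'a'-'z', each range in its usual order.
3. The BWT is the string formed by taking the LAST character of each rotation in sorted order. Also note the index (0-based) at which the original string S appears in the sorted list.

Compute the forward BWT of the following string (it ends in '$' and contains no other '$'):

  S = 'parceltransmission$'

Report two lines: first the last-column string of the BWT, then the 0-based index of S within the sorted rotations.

Answer: nrprcsmesoai$tasnil
12

Derivation:
All 19 rotations (rotation i = S[i:]+S[:i]):
  rot[0] = parceltransmission$
  rot[1] = arceltransmission$p
  rot[2] = rceltransmission$pa
  rot[3] = celtransmission$par
  rot[4] = eltransmission$parc
  rot[5] = ltransmission$parce
  rot[6] = transmission$parcel
  rot[7] = ransmission$parcelt
  rot[8] = ansmission$parceltr
  rot[9] = nsmission$parceltra
  rot[10] = smission$parceltran
  rot[11] = mission$parceltrans
  rot[12] = ission$parceltransm
  rot[13] = ssion$parceltransmi
  rot[14] = sion$parceltransmis
  rot[15] = ion$parceltransmiss
  rot[16] = on$parceltransmissi
  rot[17] = n$parceltransmissio
  rot[18] = $parceltransmission
Sorted (with $ < everything):
  sorted[0] = $parceltransmission  (last char: 'n')
  sorted[1] = ansmission$parceltr  (last char: 'r')
  sorted[2] = arceltransmission$p  (last char: 'p')
  sorted[3] = celtransmission$par  (last char: 'r')
  sorted[4] = eltransmission$parc  (last char: 'c')
  sorted[5] = ion$parceltransmiss  (last char: 's')
  sorted[6] = ission$parceltransm  (last char: 'm')
  sorted[7] = ltransmission$parce  (last char: 'e')
  sorted[8] = mission$parceltrans  (last char: 's')
  sorted[9] = n$parceltransmissio  (last char: 'o')
  sorted[10] = nsmission$parceltra  (last char: 'a')
  sorted[11] = on$parceltransmissi  (last char: 'i')
  sorted[12] = parceltransmission$  (last char: '$')
  sorted[13] = ransmission$parcelt  (last char: 't')
  sorted[14] = rceltransmission$pa  (last char: 'a')
  sorted[15] = sion$parceltransmis  (last char: 's')
  sorted[16] = smission$parceltran  (last char: 'n')
  sorted[17] = ssion$parceltransmi  (last char: 'i')
  sorted[18] = transmission$parcel  (last char: 'l')
Last column: nrprcsmesoai$tasnil
Original string S is at sorted index 12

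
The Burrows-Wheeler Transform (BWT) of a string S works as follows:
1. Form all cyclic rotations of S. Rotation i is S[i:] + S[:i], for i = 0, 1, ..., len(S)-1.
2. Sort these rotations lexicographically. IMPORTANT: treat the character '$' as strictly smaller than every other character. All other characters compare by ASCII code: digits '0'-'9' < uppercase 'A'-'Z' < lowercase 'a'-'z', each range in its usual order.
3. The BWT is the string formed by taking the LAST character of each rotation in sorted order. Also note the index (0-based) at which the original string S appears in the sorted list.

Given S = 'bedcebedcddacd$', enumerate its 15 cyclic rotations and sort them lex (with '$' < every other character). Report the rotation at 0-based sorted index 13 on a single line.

All 15 rotations (rotation i = S[i:]+S[:i]):
  rot[0] = bedcebedcddacd$
  rot[1] = edcebedcddacd$b
  rot[2] = dcebedcddacd$be
  rot[3] = cebedcddacd$bed
  rot[4] = ebedcddacd$bedc
  rot[5] = bedcddacd$bedce
  rot[6] = edcddacd$bedceb
  rot[7] = dcddacd$bedcebe
  rot[8] = cddacd$bedcebed
  rot[9] = ddacd$bedcebedc
  rot[10] = dacd$bedcebedcd
  rot[11] = acd$bedcebedcdd
  rot[12] = cd$bedcebedcdda
  rot[13] = d$bedcebedcddac
  rot[14] = $bedcebedcddacd
Sorted (with $ < everything):
  sorted[0] = $bedcebedcddacd
  sorted[1] = acd$bedcebedcdd
  sorted[2] = bedcddacd$bedce
  sorted[3] = bedcebedcddacd$
  sorted[4] = cd$bedcebedcdda
  sorted[5] = cddacd$bedcebed
  sorted[6] = cebedcddacd$bed
  sorted[7] = d$bedcebedcddac
  sorted[8] = dacd$bedcebedcd
  sorted[9] = dcddacd$bedcebe
  sorted[10] = dcebedcddacd$be
  sorted[11] = ddacd$bedcebedc
  sorted[12] = ebedcddacd$bedc
  sorted[13] = edcddacd$bedceb
  sorted[14] = edcebedcddacd$b
sorted[13] = edcddacd$bedceb

Answer: edcddacd$bedceb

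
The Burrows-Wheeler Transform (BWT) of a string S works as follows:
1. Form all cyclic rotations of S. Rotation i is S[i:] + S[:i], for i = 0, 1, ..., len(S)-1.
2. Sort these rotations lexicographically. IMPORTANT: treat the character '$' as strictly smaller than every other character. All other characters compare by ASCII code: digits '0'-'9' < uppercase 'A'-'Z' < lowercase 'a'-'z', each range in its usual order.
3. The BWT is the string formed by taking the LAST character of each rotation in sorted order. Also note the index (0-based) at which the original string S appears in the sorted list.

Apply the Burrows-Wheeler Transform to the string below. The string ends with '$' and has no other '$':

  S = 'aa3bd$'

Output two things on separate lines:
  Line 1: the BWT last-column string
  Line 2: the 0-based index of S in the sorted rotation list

All 6 rotations (rotation i = S[i:]+S[:i]):
  rot[0] = aa3bd$
  rot[1] = a3bd$a
  rot[2] = 3bd$aa
  rot[3] = bd$aa3
  rot[4] = d$aa3b
  rot[5] = $aa3bd
Sorted (with $ < everything):
  sorted[0] = $aa3bd  (last char: 'd')
  sorted[1] = 3bd$aa  (last char: 'a')
  sorted[2] = a3bd$a  (last char: 'a')
  sorted[3] = aa3bd$  (last char: '$')
  sorted[4] = bd$aa3  (last char: '3')
  sorted[5] = d$aa3b  (last char: 'b')
Last column: daa$3b
Original string S is at sorted index 3

Answer: daa$3b
3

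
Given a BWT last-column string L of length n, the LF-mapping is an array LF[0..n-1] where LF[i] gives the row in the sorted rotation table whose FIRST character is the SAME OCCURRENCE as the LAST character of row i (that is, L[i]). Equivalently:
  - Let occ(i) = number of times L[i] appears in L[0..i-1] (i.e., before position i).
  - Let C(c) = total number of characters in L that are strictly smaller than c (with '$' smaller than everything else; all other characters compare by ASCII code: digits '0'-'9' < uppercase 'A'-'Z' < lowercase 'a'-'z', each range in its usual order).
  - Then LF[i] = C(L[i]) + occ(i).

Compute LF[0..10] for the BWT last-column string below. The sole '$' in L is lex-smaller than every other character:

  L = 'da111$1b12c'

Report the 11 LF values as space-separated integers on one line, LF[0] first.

Char counts: '$':1, '1':5, '2':1, 'a':1, 'b':1, 'c':1, 'd':1
C (first-col start): C('$')=0, C('1')=1, C('2')=6, C('a')=7, C('b')=8, C('c')=9, C('d')=10
L[0]='d': occ=0, LF[0]=C('d')+0=10+0=10
L[1]='a': occ=0, LF[1]=C('a')+0=7+0=7
L[2]='1': occ=0, LF[2]=C('1')+0=1+0=1
L[3]='1': occ=1, LF[3]=C('1')+1=1+1=2
L[4]='1': occ=2, LF[4]=C('1')+2=1+2=3
L[5]='$': occ=0, LF[5]=C('$')+0=0+0=0
L[6]='1': occ=3, LF[6]=C('1')+3=1+3=4
L[7]='b': occ=0, LF[7]=C('b')+0=8+0=8
L[8]='1': occ=4, LF[8]=C('1')+4=1+4=5
L[9]='2': occ=0, LF[9]=C('2')+0=6+0=6
L[10]='c': occ=0, LF[10]=C('c')+0=9+0=9

Answer: 10 7 1 2 3 0 4 8 5 6 9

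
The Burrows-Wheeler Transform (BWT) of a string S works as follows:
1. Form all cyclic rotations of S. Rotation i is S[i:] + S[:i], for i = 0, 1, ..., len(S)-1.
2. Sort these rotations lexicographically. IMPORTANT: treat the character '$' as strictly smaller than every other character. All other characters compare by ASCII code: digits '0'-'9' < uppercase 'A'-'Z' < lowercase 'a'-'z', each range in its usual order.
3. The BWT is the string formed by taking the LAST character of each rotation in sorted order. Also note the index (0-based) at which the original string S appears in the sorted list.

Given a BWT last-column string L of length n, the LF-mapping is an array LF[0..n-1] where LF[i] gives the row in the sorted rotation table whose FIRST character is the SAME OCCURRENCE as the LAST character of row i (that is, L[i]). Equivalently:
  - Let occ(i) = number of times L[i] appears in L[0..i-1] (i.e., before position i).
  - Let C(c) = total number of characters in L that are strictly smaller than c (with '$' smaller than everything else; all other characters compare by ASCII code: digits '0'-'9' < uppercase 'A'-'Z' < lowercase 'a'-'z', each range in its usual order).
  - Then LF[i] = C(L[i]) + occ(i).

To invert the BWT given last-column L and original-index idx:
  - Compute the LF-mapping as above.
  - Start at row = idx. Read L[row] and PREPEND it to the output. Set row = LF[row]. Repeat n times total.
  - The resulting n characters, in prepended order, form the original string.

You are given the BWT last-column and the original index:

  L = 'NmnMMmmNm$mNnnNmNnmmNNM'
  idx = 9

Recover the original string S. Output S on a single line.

LF mapping: 4 11 19 1 2 12 13 5 14 0 15 6 20 21 7 16 8 22 17 18 9 10 3
Walk LF starting at row 9, prepending L[row]:
  step 1: row=9, L[9]='$', prepend. Next row=LF[9]=0
  step 2: row=0, L[0]='N', prepend. Next row=LF[0]=4
  step 3: row=4, L[4]='M', prepend. Next row=LF[4]=2
  step 4: row=2, L[2]='n', prepend. Next row=LF[2]=19
  step 5: row=19, L[19]='m', prepend. Next row=LF[19]=18
  step 6: row=18, L[18]='m', prepend. Next row=LF[18]=17
  step 7: row=17, L[17]='n', prepend. Next row=LF[17]=22
  step 8: row=22, L[22]='M', prepend. Next row=LF[22]=3
  step 9: row=3, L[3]='M', prepend. Next row=LF[3]=1
  step 10: row=1, L[1]='m', prepend. Next row=LF[1]=11
  step 11: row=11, L[11]='N', prepend. Next row=LF[11]=6
  step 12: row=6, L[6]='m', prepend. Next row=LF[6]=13
  step 13: row=13, L[13]='n', prepend. Next row=LF[13]=21
  step 14: row=21, L[21]='N', prepend. Next row=LF[21]=10
  step 15: row=10, L[10]='m', prepend. Next row=LF[10]=15
  step 16: row=15, L[15]='m', prepend. Next row=LF[15]=16
  step 17: row=16, L[16]='N', prepend. Next row=LF[16]=8
  step 18: row=8, L[8]='m', prepend. Next row=LF[8]=14
  step 19: row=14, L[14]='N', prepend. Next row=LF[14]=7
  step 20: row=7, L[7]='N', prepend. Next row=LF[7]=5
  step 21: row=5, L[5]='m', prepend. Next row=LF[5]=12
  step 22: row=12, L[12]='n', prepend. Next row=LF[12]=20
  step 23: row=20, L[20]='N', prepend. Next row=LF[20]=9
Reversed output: NnmNNmNmmNnmNmMMnmmnMN$

Answer: NnmNNmNmmNnmNmMMnmmnMN$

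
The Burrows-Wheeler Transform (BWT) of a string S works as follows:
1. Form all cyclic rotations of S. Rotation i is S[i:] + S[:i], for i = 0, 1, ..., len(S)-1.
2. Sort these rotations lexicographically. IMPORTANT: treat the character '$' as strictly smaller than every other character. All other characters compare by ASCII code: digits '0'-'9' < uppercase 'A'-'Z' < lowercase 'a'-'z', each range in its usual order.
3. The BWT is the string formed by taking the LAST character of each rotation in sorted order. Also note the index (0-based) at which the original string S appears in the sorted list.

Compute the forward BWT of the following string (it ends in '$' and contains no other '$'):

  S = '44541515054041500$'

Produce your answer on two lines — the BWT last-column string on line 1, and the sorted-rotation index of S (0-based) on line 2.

All 18 rotations (rotation i = S[i:]+S[:i]):
  rot[0] = 44541515054041500$
  rot[1] = 4541515054041500$4
  rot[2] = 541515054041500$44
  rot[3] = 41515054041500$445
  rot[4] = 1515054041500$4454
  rot[5] = 515054041500$44541
  rot[6] = 15054041500$445415
  rot[7] = 5054041500$4454151
  rot[8] = 054041500$44541515
  rot[9] = 54041500$445415150
  rot[10] = 4041500$4454151505
  rot[11] = 041500$44541515054
  rot[12] = 41500$445415150540
  rot[13] = 1500$4454151505404
  rot[14] = 500$44541515054041
  rot[15] = 00$445415150540415
  rot[16] = 0$4454151505404150
  rot[17] = $44541515054041500
Sorted (with $ < everything):
  sorted[0] = $44541515054041500  (last char: '0')
  sorted[1] = 0$4454151505404150  (last char: '0')
  sorted[2] = 00$445415150540415  (last char: '5')
  sorted[3] = 041500$44541515054  (last char: '4')
  sorted[4] = 054041500$44541515  (last char: '5')
  sorted[5] = 1500$4454151505404  (last char: '4')
  sorted[6] = 15054041500$445415  (last char: '5')
  sorted[7] = 1515054041500$4454  (last char: '4')
  sorted[8] = 4041500$4454151505  (last char: '5')
  sorted[9] = 41500$445415150540  (last char: '0')
  sorted[10] = 41515054041500$445  (last char: '5')
  sorted[11] = 44541515054041500$  (last char: '$')
  sorted[12] = 4541515054041500$4  (last char: '4')
  sorted[13] = 500$44541515054041  (last char: '1')
  sorted[14] = 5054041500$4454151  (last char: '1')
  sorted[15] = 515054041500$44541  (last char: '1')
  sorted[16] = 54041500$445415150  (last char: '0')
  sorted[17] = 541515054041500$44  (last char: '4')
Last column: 00545454505$411104
Original string S is at sorted index 11

Answer: 00545454505$411104
11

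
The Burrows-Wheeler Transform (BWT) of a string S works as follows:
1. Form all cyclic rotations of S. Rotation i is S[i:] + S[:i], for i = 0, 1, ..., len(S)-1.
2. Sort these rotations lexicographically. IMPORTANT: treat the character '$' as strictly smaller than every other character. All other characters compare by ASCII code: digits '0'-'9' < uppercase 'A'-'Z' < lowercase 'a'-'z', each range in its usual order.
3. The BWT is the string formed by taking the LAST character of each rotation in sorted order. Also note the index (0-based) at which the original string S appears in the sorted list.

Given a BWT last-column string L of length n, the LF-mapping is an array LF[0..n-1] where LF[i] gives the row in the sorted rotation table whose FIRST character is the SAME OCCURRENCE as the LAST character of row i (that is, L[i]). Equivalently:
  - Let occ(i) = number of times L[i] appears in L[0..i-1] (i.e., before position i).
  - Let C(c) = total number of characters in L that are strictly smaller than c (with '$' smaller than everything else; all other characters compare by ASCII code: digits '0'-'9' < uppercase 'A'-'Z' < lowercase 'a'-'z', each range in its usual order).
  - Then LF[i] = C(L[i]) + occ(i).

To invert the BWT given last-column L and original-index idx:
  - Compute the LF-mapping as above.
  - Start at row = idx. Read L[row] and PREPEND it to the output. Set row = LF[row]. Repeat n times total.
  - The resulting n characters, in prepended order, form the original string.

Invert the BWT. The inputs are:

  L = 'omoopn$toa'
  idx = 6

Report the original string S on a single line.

Answer: onomatopo$

Derivation:
LF mapping: 4 2 5 6 8 3 0 9 7 1
Walk LF starting at row 6, prepending L[row]:
  step 1: row=6, L[6]='$', prepend. Next row=LF[6]=0
  step 2: row=0, L[0]='o', prepend. Next row=LF[0]=4
  step 3: row=4, L[4]='p', prepend. Next row=LF[4]=8
  step 4: row=8, L[8]='o', prepend. Next row=LF[8]=7
  step 5: row=7, L[7]='t', prepend. Next row=LF[7]=9
  step 6: row=9, L[9]='a', prepend. Next row=LF[9]=1
  step 7: row=1, L[1]='m', prepend. Next row=LF[1]=2
  step 8: row=2, L[2]='o', prepend. Next row=LF[2]=5
  step 9: row=5, L[5]='n', prepend. Next row=LF[5]=3
  step 10: row=3, L[3]='o', prepend. Next row=LF[3]=6
Reversed output: onomatopo$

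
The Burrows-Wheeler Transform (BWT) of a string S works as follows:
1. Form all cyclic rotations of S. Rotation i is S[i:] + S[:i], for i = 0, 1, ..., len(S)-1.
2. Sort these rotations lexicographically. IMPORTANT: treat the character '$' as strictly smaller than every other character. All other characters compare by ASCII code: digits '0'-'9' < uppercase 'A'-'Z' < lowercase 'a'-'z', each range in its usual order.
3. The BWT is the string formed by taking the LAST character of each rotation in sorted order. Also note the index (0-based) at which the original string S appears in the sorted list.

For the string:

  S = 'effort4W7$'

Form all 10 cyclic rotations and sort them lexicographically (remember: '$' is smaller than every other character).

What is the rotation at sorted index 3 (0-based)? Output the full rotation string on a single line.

Answer: W7$effort4

Derivation:
All 10 rotations (rotation i = S[i:]+S[:i]):
  rot[0] = effort4W7$
  rot[1] = ffort4W7$e
  rot[2] = fort4W7$ef
  rot[3] = ort4W7$eff
  rot[4] = rt4W7$effo
  rot[5] = t4W7$effor
  rot[6] = 4W7$effort
  rot[7] = W7$effort4
  rot[8] = 7$effort4W
  rot[9] = $effort4W7
Sorted (with $ < everything):
  sorted[0] = $effort4W7
  sorted[1] = 4W7$effort
  sorted[2] = 7$effort4W
  sorted[3] = W7$effort4
  sorted[4] = effort4W7$
  sorted[5] = ffort4W7$e
  sorted[6] = fort4W7$ef
  sorted[7] = ort4W7$eff
  sorted[8] = rt4W7$effo
  sorted[9] = t4W7$effor
sorted[3] = W7$effort4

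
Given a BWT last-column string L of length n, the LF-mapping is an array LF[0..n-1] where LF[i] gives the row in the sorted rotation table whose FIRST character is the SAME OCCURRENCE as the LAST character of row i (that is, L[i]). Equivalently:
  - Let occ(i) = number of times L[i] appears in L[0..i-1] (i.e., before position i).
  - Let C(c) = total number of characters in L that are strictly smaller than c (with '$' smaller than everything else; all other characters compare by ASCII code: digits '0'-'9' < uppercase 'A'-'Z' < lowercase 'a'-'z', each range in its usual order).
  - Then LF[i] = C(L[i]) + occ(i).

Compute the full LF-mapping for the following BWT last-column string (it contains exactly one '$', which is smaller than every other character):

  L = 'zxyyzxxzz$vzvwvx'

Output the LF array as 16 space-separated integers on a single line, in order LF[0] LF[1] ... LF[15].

Char counts: '$':1, 'v':3, 'w':1, 'x':4, 'y':2, 'z':5
C (first-col start): C('$')=0, C('v')=1, C('w')=4, C('x')=5, C('y')=9, C('z')=11
L[0]='z': occ=0, LF[0]=C('z')+0=11+0=11
L[1]='x': occ=0, LF[1]=C('x')+0=5+0=5
L[2]='y': occ=0, LF[2]=C('y')+0=9+0=9
L[3]='y': occ=1, LF[3]=C('y')+1=9+1=10
L[4]='z': occ=1, LF[4]=C('z')+1=11+1=12
L[5]='x': occ=1, LF[5]=C('x')+1=5+1=6
L[6]='x': occ=2, LF[6]=C('x')+2=5+2=7
L[7]='z': occ=2, LF[7]=C('z')+2=11+2=13
L[8]='z': occ=3, LF[8]=C('z')+3=11+3=14
L[9]='$': occ=0, LF[9]=C('$')+0=0+0=0
L[10]='v': occ=0, LF[10]=C('v')+0=1+0=1
L[11]='z': occ=4, LF[11]=C('z')+4=11+4=15
L[12]='v': occ=1, LF[12]=C('v')+1=1+1=2
L[13]='w': occ=0, LF[13]=C('w')+0=4+0=4
L[14]='v': occ=2, LF[14]=C('v')+2=1+2=3
L[15]='x': occ=3, LF[15]=C('x')+3=5+3=8

Answer: 11 5 9 10 12 6 7 13 14 0 1 15 2 4 3 8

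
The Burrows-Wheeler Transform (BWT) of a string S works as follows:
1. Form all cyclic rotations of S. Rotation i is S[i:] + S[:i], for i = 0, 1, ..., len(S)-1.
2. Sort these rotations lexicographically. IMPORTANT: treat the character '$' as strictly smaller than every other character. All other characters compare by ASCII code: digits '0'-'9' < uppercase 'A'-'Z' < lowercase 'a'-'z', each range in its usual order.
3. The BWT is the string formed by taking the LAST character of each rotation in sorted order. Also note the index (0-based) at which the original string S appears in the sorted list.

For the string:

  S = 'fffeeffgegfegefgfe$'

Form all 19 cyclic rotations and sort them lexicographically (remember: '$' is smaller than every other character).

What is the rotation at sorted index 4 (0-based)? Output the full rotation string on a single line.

Answer: efgfe$fffeeffgegfeg

Derivation:
All 19 rotations (rotation i = S[i:]+S[:i]):
  rot[0] = fffeeffgegfegefgfe$
  rot[1] = ffeeffgegfegefgfe$f
  rot[2] = feeffgegfegefgfe$ff
  rot[3] = eeffgegfegefgfe$fff
  rot[4] = effgegfegefgfe$fffe
  rot[5] = ffgegfegefgfe$fffee
  rot[6] = fgegfegefgfe$fffeef
  rot[7] = gegfegefgfe$fffeeff
  rot[8] = egfegefgfe$fffeeffg
  rot[9] = gfegefgfe$fffeeffge
  rot[10] = fegefgfe$fffeeffgeg
  rot[11] = egefgfe$fffeeffgegf
  rot[12] = gefgfe$fffeeffgegfe
  rot[13] = efgfe$fffeeffgegfeg
  rot[14] = fgfe$fffeeffgegfege
  rot[15] = gfe$fffeeffgegfegef
  rot[16] = fe$fffeeffgegfegefg
  rot[17] = e$fffeeffgegfegefgf
  rot[18] = $fffeeffgegfegefgfe
Sorted (with $ < everything):
  sorted[0] = $fffeeffgegfegefgfe
  sorted[1] = e$fffeeffgegfegefgf
  sorted[2] = eeffgegfegefgfe$fff
  sorted[3] = effgegfegefgfe$fffe
  sorted[4] = efgfe$fffeeffgegfeg
  sorted[5] = egefgfe$fffeeffgegf
  sorted[6] = egfegefgfe$fffeeffg
  sorted[7] = fe$fffeeffgegfegefg
  sorted[8] = feeffgegfegefgfe$ff
  sorted[9] = fegefgfe$fffeeffgeg
  sorted[10] = ffeeffgegfegefgfe$f
  sorted[11] = fffeeffgegfegefgfe$
  sorted[12] = ffgegfegefgfe$fffee
  sorted[13] = fgegfegefgfe$fffeef
  sorted[14] = fgfe$fffeeffgegfege
  sorted[15] = gefgfe$fffeeffgegfe
  sorted[16] = gegfegefgfe$fffeeff
  sorted[17] = gfe$fffeeffgegfegef
  sorted[18] = gfegefgfe$fffeeffge
sorted[4] = efgfe$fffeeffgegfeg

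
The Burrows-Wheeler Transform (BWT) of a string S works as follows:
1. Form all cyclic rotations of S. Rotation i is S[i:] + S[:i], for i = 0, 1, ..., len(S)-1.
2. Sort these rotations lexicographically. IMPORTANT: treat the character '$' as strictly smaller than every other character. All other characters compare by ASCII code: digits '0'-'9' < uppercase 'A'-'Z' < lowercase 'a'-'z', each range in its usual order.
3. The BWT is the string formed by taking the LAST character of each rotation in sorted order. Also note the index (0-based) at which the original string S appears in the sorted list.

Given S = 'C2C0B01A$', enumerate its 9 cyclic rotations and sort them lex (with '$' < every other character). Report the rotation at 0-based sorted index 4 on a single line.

Answer: 2C0B01A$C

Derivation:
All 9 rotations (rotation i = S[i:]+S[:i]):
  rot[0] = C2C0B01A$
  rot[1] = 2C0B01A$C
  rot[2] = C0B01A$C2
  rot[3] = 0B01A$C2C
  rot[4] = B01A$C2C0
  rot[5] = 01A$C2C0B
  rot[6] = 1A$C2C0B0
  rot[7] = A$C2C0B01
  rot[8] = $C2C0B01A
Sorted (with $ < everything):
  sorted[0] = $C2C0B01A
  sorted[1] = 01A$C2C0B
  sorted[2] = 0B01A$C2C
  sorted[3] = 1A$C2C0B0
  sorted[4] = 2C0B01A$C
  sorted[5] = A$C2C0B01
  sorted[6] = B01A$C2C0
  sorted[7] = C0B01A$C2
  sorted[8] = C2C0B01A$
sorted[4] = 2C0B01A$C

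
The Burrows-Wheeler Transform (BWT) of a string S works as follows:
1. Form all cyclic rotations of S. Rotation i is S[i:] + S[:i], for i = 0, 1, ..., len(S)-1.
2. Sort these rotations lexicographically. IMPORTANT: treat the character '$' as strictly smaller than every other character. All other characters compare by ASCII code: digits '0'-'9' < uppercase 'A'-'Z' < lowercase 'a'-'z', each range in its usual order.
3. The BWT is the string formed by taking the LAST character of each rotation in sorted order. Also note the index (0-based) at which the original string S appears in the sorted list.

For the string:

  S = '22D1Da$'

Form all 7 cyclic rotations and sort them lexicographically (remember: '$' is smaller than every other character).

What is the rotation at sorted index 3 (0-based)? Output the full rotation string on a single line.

Answer: 2D1Da$2

Derivation:
All 7 rotations (rotation i = S[i:]+S[:i]):
  rot[0] = 22D1Da$
  rot[1] = 2D1Da$2
  rot[2] = D1Da$22
  rot[3] = 1Da$22D
  rot[4] = Da$22D1
  rot[5] = a$22D1D
  rot[6] = $22D1Da
Sorted (with $ < everything):
  sorted[0] = $22D1Da
  sorted[1] = 1Da$22D
  sorted[2] = 22D1Da$
  sorted[3] = 2D1Da$2
  sorted[4] = D1Da$22
  sorted[5] = Da$22D1
  sorted[6] = a$22D1D
sorted[3] = 2D1Da$2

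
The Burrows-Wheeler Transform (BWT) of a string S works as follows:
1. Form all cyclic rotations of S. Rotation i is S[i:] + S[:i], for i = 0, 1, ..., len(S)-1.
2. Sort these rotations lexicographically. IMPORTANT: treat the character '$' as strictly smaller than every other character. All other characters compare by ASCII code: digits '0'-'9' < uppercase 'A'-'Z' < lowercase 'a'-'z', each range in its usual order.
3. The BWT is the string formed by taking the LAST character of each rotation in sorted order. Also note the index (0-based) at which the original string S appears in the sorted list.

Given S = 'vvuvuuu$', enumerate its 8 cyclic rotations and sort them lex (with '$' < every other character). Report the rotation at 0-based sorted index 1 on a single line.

Answer: u$vvuvuu

Derivation:
All 8 rotations (rotation i = S[i:]+S[:i]):
  rot[0] = vvuvuuu$
  rot[1] = vuvuuu$v
  rot[2] = uvuuu$vv
  rot[3] = vuuu$vvu
  rot[4] = uuu$vvuv
  rot[5] = uu$vvuvu
  rot[6] = u$vvuvuu
  rot[7] = $vvuvuuu
Sorted (with $ < everything):
  sorted[0] = $vvuvuuu
  sorted[1] = u$vvuvuu
  sorted[2] = uu$vvuvu
  sorted[3] = uuu$vvuv
  sorted[4] = uvuuu$vv
  sorted[5] = vuuu$vvu
  sorted[6] = vuvuuu$v
  sorted[7] = vvuvuuu$
sorted[1] = u$vvuvuu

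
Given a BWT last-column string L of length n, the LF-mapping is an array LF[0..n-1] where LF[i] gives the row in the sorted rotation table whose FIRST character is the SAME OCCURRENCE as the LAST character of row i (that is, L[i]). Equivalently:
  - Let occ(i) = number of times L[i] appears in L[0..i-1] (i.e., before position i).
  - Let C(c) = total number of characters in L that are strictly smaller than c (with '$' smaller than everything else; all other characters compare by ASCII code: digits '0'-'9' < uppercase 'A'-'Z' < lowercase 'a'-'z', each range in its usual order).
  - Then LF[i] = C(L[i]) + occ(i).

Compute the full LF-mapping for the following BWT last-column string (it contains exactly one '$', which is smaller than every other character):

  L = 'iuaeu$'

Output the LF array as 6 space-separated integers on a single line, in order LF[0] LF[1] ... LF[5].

Answer: 3 4 1 2 5 0

Derivation:
Char counts: '$':1, 'a':1, 'e':1, 'i':1, 'u':2
C (first-col start): C('$')=0, C('a')=1, C('e')=2, C('i')=3, C('u')=4
L[0]='i': occ=0, LF[0]=C('i')+0=3+0=3
L[1]='u': occ=0, LF[1]=C('u')+0=4+0=4
L[2]='a': occ=0, LF[2]=C('a')+0=1+0=1
L[3]='e': occ=0, LF[3]=C('e')+0=2+0=2
L[4]='u': occ=1, LF[4]=C('u')+1=4+1=5
L[5]='$': occ=0, LF[5]=C('$')+0=0+0=0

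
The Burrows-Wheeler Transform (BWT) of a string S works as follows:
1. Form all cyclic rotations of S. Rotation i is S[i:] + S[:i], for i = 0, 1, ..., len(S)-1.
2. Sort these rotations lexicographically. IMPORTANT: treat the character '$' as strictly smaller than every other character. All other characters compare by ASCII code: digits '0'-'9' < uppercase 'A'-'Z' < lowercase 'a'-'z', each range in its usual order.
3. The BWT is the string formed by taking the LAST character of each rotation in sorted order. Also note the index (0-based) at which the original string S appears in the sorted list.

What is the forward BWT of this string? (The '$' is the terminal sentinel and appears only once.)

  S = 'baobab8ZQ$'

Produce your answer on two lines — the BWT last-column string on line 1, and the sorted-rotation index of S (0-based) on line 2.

Answer: QbZ8bbao$a
8

Derivation:
All 10 rotations (rotation i = S[i:]+S[:i]):
  rot[0] = baobab8ZQ$
  rot[1] = aobab8ZQ$b
  rot[2] = obab8ZQ$ba
  rot[3] = bab8ZQ$bao
  rot[4] = ab8ZQ$baob
  rot[5] = b8ZQ$baoba
  rot[6] = 8ZQ$baobab
  rot[7] = ZQ$baobab8
  rot[8] = Q$baobab8Z
  rot[9] = $baobab8ZQ
Sorted (with $ < everything):
  sorted[0] = $baobab8ZQ  (last char: 'Q')
  sorted[1] = 8ZQ$baobab  (last char: 'b')
  sorted[2] = Q$baobab8Z  (last char: 'Z')
  sorted[3] = ZQ$baobab8  (last char: '8')
  sorted[4] = ab8ZQ$baob  (last char: 'b')
  sorted[5] = aobab8ZQ$b  (last char: 'b')
  sorted[6] = b8ZQ$baoba  (last char: 'a')
  sorted[7] = bab8ZQ$bao  (last char: 'o')
  sorted[8] = baobab8ZQ$  (last char: '$')
  sorted[9] = obab8ZQ$ba  (last char: 'a')
Last column: QbZ8bbao$a
Original string S is at sorted index 8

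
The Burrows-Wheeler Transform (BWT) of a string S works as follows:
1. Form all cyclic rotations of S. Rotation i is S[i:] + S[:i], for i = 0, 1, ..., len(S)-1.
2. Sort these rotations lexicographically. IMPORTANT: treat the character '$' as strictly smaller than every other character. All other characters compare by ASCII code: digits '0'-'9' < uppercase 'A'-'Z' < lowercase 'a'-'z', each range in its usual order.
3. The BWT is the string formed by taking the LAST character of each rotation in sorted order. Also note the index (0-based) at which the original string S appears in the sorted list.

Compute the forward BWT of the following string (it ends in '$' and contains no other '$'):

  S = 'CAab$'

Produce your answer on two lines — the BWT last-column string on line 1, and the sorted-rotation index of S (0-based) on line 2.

Answer: bC$Aa
2

Derivation:
All 5 rotations (rotation i = S[i:]+S[:i]):
  rot[0] = CAab$
  rot[1] = Aab$C
  rot[2] = ab$CA
  rot[3] = b$CAa
  rot[4] = $CAab
Sorted (with $ < everything):
  sorted[0] = $CAab  (last char: 'b')
  sorted[1] = Aab$C  (last char: 'C')
  sorted[2] = CAab$  (last char: '$')
  sorted[3] = ab$CA  (last char: 'A')
  sorted[4] = b$CAa  (last char: 'a')
Last column: bC$Aa
Original string S is at sorted index 2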